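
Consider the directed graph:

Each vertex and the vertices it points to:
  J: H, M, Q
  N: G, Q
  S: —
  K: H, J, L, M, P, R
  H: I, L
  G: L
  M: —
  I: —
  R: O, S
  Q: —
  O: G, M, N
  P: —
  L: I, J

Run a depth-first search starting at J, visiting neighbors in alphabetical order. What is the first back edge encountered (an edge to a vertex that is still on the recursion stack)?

DFS from J (visiting neighbors in alphabetical order); mark gray on enter, black on exit:
J gray
  H gray
    I gray
    I black
    L gray
      L→I: I black — skip
      L→J: J is gray → back edge
First back edge: L → J.

L→J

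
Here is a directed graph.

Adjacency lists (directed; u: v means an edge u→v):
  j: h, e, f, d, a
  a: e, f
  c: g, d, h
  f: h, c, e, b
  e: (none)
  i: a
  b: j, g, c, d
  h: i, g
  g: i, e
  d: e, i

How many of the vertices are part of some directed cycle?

9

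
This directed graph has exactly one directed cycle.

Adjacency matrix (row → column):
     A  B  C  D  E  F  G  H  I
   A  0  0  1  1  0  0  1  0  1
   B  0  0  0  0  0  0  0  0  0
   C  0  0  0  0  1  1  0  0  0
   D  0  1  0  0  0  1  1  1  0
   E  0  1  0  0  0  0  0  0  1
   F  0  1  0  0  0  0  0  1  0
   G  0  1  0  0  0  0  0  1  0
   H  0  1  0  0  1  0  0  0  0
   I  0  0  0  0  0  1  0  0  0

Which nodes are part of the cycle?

E, F, H, I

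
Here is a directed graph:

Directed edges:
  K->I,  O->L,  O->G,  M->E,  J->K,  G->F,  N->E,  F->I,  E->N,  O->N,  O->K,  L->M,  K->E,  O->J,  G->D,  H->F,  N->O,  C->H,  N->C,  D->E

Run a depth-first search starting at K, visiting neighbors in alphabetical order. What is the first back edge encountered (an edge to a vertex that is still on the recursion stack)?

N->E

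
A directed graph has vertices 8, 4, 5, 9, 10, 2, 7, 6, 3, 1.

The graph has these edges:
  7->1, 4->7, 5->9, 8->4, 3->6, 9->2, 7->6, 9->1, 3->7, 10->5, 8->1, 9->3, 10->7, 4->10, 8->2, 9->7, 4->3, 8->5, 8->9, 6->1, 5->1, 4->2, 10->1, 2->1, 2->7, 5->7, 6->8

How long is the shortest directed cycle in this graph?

For each vertex v, BFS finds the shortest path from v back to v.
The shortest such closed walk is 6 → 8 → 4 → 3 → 6, length 4.

4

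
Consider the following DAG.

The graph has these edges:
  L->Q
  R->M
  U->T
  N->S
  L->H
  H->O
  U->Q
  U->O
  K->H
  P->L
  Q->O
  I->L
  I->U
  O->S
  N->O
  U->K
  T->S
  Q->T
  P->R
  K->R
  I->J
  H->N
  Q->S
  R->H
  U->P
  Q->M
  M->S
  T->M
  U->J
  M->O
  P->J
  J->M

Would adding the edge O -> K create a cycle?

Adding O→K creates a cycle iff K can already reach O.
Path from K: K → H → O.
So K → … → O → K is a cycle.

Yes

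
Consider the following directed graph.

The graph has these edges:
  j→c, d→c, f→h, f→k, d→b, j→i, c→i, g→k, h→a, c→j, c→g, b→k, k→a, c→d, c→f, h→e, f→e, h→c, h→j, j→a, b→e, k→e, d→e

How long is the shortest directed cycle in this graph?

For each vertex v, BFS finds the shortest path from v back to v.
The shortest such closed walk is c → j → c, length 2.

2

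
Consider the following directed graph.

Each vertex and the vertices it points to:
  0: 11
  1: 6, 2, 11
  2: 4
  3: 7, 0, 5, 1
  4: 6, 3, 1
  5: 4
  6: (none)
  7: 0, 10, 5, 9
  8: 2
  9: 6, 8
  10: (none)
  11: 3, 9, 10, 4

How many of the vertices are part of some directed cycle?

10

A vertex is on a directed cycle iff it belongs to a strongly connected component of size ≥ 2 (or has a self-loop).
The vertices on cycles are {0, 1, 2, 3, 4, 5, 7, 8, 9, 11} — 10 in total.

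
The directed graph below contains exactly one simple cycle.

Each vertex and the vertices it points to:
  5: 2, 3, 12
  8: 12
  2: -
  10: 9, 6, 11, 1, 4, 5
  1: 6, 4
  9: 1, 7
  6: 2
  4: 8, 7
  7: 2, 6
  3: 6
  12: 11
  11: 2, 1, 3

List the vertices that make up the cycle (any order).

1, 4, 8, 11, 12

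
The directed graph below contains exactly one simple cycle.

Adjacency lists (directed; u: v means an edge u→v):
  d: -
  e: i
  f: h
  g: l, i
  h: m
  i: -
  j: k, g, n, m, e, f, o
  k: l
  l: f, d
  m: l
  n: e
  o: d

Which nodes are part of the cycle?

f, h, l, m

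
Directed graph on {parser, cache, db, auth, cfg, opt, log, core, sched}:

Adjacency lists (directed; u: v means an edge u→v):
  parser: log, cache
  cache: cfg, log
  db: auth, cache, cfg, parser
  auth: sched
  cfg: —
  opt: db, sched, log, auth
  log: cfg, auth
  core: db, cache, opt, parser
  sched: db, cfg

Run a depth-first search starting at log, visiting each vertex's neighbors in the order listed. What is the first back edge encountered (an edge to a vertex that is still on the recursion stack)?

DFS from log (visiting each vertex's neighbors in the order listed); mark gray on enter, black on exit:
log gray
  cfg gray
  cfg black
  auth gray
    sched gray
      db gray
        db→auth: auth is gray → back edge
First back edge: db → auth.

db->auth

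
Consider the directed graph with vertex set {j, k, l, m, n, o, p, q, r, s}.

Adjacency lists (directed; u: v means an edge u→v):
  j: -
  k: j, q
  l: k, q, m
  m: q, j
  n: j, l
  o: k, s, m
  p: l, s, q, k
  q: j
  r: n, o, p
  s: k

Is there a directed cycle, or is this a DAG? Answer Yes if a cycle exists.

No

DFS with white/gray/black marking, starting from m:
m gray
  q gray
    j gray
    j black
  q black
  m→j: j black — skip
m black
k gray
  k→j: j black — skip
  k→q: q black — skip
k black
l gray
  l→k: k black — skip
  l→q: q black — skip
  l→m: m black — skip
l black
n gray
  n→j: j black — skip
  n→l: l black — skip
n black
o gray
  o→k: k black — skip
  s gray
    s→k: k black — skip
  s black
  o→m: m black — skip
o black
p gray
  p→l: l black — skip
  p→s: s black — skip
  p→q: q black — skip
  p→k: k black — skip
p black
r gray
  r→n: n black — skip
  r→o: o black — skip
  r→p: p black — skip
r black
Every edge goes to a white or black vertex — no back edge, so the graph is acyclic.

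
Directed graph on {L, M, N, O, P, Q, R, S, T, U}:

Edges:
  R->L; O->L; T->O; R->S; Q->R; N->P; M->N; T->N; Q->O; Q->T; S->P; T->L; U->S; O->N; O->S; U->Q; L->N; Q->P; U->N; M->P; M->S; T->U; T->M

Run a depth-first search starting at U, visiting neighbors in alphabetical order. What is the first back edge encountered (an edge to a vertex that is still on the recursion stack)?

T→U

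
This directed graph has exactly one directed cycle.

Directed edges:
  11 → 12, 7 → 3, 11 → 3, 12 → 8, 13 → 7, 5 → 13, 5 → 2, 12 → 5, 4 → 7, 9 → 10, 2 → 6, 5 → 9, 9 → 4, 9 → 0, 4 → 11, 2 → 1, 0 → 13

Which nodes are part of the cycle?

4, 5, 9, 11, 12

DFS with gray/black marking from 5:
5 gray
  9 gray
    0 gray
      13 gray
        7 gray
          3 gray
          3 black
        7 black
      13 black
    0 black
    4 gray
      4→7: 7 black — skip
      11 gray
        12 gray
          8 gray
          8 black
          12→5: 5 is gray → back edge
Back edge closes the cycle 5 → 9 → 4 → 11 → 12 → 5; its vertices are {4, 5, 9, 11, 12}.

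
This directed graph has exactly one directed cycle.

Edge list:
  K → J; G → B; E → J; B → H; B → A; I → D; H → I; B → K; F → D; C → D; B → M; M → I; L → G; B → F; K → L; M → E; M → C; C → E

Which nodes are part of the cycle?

B, G, K, L

DFS with gray/black marking from B:
B gray
  M gray
    C gray
      D gray
      D black
      E gray
        J gray
        J black
      E black
    C black
    I gray
      I→D: D black — skip
    I black
    M→E: E black — skip
  M black
  F gray
    F→D: D black — skip
  F black
  H gray
    H→I: I black — skip
  H black
  K gray
    L gray
      G gray
        G→B: B is gray → back edge
Back edge closes the cycle B → K → L → G → B; its vertices are {B, G, K, L}.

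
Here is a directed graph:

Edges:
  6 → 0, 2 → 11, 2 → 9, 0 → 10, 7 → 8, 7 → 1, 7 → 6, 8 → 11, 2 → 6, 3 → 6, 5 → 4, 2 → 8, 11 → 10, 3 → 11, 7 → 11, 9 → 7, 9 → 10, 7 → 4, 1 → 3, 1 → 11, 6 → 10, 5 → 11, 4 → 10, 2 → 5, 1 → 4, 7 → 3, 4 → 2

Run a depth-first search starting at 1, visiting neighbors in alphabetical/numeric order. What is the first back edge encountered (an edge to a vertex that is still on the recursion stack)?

DFS from 1 (visiting neighbors in alphabetical/numeric order); mark gray on enter, black on exit:
1 gray
  3 gray
    6 gray
      0 gray
        10 gray
        10 black
      0 black
      6→10: 10 black — skip
    6 black
    11 gray
      11→10: 10 black — skip
    11 black
  3 black
  4 gray
    2 gray
      5 gray
        5→4: 4 is gray → back edge
First back edge: 5 → 4.

5→4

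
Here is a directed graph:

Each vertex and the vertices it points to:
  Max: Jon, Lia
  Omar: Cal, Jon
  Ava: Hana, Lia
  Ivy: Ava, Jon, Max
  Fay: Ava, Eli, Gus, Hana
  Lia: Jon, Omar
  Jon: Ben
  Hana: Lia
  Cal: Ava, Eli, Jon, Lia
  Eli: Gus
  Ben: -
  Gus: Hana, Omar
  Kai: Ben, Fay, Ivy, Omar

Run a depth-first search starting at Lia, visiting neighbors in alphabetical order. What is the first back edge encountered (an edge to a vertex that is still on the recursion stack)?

Hana→Lia

DFS from Lia (visiting neighbors in alphabetical order); mark gray on enter, black on exit:
Lia gray
  Jon gray
    Ben gray
    Ben black
  Jon black
  Omar gray
    Cal gray
      Ava gray
        Hana gray
          Hana→Lia: Lia is gray → back edge
First back edge: Hana → Lia.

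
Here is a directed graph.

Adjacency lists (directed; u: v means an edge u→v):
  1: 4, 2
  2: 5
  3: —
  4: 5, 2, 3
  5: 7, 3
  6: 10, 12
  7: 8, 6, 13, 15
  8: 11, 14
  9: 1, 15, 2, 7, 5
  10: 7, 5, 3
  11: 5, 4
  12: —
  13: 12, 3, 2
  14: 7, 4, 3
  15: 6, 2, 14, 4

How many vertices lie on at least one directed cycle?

11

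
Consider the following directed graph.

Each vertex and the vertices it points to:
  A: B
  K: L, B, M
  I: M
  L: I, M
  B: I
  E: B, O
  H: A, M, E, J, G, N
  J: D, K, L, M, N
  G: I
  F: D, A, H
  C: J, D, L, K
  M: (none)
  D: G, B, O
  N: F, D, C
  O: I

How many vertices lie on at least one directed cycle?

5

A vertex is on a directed cycle iff it belongs to a strongly connected component of size ≥ 2 (or has a self-loop).
The vertices on cycles are {C, F, H, J, N} — 5 in total.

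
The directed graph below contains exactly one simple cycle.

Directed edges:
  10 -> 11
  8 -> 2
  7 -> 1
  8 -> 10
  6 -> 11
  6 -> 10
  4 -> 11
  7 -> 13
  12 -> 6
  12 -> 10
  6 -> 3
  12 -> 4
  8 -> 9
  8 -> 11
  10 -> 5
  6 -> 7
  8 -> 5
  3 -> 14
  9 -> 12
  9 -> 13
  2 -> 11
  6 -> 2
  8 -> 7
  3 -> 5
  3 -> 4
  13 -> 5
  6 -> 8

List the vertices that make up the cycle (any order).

DFS with gray/black marking from 12:
12 gray
  6 gray
    7 gray
      13 gray
        5 gray
        5 black
      13 black
      1 gray
      1 black
    7 black
    10 gray
      10→5: 5 black — skip
      11 gray
      11 black
    10 black
    6→11: 11 black — skip
    8 gray
      9 gray
        9→13: 13 black — skip
        9→12: 12 is gray → back edge
Back edge closes the cycle 12 → 6 → 8 → 9 → 12; its vertices are {6, 8, 9, 12}.

6, 8, 9, 12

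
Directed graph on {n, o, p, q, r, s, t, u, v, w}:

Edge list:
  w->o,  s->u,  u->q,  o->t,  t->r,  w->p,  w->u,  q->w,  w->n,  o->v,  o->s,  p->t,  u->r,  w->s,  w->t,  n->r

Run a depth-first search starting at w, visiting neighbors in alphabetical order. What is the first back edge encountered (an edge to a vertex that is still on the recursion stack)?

DFS from w (visiting neighbors in alphabetical order); mark gray on enter, black on exit:
w gray
  n gray
    r gray
    r black
  n black
  o gray
    s gray
      u gray
        q gray
          q→w: w is gray → back edge
First back edge: q → w.

q->w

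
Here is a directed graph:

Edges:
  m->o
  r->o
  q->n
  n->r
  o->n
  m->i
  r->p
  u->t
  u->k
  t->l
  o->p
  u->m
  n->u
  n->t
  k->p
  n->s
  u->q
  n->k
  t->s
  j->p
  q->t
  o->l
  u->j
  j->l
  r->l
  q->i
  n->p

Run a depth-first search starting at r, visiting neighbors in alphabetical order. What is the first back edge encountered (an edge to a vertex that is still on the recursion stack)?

n->r

DFS from r (visiting neighbors in alphabetical order); mark gray on enter, black on exit:
r gray
  l gray
  l black
  o gray
    o→l: l black — skip
    n gray
      k gray
        p gray
        p black
      k black
      n→p: p black — skip
      n→r: r is gray → back edge
First back edge: n → r.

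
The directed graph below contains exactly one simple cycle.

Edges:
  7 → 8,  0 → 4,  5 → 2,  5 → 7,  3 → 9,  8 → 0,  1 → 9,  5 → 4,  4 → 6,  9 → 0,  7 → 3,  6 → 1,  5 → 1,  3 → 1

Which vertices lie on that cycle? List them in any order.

DFS with gray/black marking from 4:
4 gray
  6 gray
    1 gray
      9 gray
        0 gray
          0→4: 4 is gray → back edge
Back edge closes the cycle 4 → 6 → 1 → 9 → 0 → 4; its vertices are {0, 1, 4, 6, 9}.

0, 1, 4, 6, 9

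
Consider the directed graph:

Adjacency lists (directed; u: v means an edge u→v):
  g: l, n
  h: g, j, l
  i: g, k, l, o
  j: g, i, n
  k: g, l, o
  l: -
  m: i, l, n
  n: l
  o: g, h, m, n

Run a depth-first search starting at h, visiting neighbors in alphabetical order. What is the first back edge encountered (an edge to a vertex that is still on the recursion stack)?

DFS from h (visiting neighbors in alphabetical order); mark gray on enter, black on exit:
h gray
  g gray
    l gray
    l black
    n gray
      n→l: l black — skip
    n black
  g black
  j gray
    j→g: g black — skip
    i gray
      i→g: g black — skip
      k gray
        k→g: g black — skip
        k→l: l black — skip
        o gray
          o→g: g black — skip
          o→h: h is gray → back edge
First back edge: o → h.

o->h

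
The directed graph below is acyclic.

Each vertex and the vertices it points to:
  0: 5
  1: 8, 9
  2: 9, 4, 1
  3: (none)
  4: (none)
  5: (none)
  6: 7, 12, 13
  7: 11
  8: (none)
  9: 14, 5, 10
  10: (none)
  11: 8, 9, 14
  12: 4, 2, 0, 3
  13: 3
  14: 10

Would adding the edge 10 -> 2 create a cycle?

Yes

Adding 10→2 creates a cycle iff 2 can already reach 10.
Path from 2: 2 → 9 → 10.
So 2 → … → 10 → 2 is a cycle.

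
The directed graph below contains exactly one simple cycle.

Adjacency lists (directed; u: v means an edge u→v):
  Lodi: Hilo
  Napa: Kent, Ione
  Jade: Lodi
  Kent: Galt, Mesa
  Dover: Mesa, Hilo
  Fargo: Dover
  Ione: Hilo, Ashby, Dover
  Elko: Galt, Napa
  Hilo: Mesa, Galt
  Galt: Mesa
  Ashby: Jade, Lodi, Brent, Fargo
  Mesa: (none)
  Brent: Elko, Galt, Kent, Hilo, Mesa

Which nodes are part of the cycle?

DFS with gray/black marking from Napa:
Napa gray
  Kent gray
    Galt gray
      Mesa gray
      Mesa black
    Galt black
    Kent→Mesa: Mesa black — skip
  Kent black
  Ione gray
    Hilo gray
      Hilo→Mesa: Mesa black — skip
      Hilo→Galt: Galt black — skip
    Hilo black
    Ashby gray
      Jade gray
        Lodi gray
          Lodi→Hilo: Hilo black — skip
        Lodi black
      Jade black
      Ashby→Lodi: Lodi black — skip
      Brent gray
        Elko gray
          Elko→Galt: Galt black — skip
          Elko→Napa: Napa is gray → back edge
Back edge closes the cycle Napa → Ione → Ashby → Brent → Elko → Napa; its vertices are {Elko, Ione, Napa, Ashby, Brent}.

Elko, Ione, Napa, Ashby, Brent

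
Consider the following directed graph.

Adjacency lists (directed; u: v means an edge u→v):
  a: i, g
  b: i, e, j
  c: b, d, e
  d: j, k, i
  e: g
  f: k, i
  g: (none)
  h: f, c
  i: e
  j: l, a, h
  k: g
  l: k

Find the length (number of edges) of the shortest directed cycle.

For each vertex v, BFS finds the shortest path from v back to v.
The shortest such closed walk is j → h → c → b → j, length 4.

4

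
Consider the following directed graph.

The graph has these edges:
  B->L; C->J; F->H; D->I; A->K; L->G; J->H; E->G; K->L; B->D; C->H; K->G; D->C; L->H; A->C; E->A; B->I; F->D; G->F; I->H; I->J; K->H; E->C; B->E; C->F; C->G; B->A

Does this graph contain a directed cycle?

Yes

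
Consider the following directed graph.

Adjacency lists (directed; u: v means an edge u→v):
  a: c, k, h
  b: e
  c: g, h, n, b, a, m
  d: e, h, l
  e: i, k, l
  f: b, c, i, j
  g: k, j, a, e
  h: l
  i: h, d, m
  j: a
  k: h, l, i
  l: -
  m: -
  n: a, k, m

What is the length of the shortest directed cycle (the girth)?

For each vertex v, BFS finds the shortest path from v back to v.
The shortest such closed walk is c → a → c, length 2.

2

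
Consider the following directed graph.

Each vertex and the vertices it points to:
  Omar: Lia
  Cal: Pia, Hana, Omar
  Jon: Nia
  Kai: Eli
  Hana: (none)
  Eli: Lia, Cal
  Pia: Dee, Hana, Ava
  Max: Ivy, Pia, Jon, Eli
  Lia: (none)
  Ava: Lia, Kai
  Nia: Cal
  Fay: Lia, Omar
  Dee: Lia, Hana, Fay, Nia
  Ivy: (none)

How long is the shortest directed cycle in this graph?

4

For each vertex v, BFS finds the shortest path from v back to v.
The shortest such closed walk is Pia → Dee → Nia → Cal → Pia, length 4.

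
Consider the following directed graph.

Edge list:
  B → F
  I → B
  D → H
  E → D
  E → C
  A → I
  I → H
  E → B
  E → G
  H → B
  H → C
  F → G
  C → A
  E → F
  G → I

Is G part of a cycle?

Yes

G is on a cycle iff G can reach itself via ≥1 edge.
G → I → B → F → G — yes.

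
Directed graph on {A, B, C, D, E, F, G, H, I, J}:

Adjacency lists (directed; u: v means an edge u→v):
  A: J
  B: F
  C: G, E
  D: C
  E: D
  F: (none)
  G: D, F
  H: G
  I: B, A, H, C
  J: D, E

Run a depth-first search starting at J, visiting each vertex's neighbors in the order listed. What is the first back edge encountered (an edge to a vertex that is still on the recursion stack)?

G→D

DFS from J (visiting each vertex's neighbors in the order listed); mark gray on enter, black on exit:
J gray
  D gray
    C gray
      G gray
        G→D: D is gray → back edge
First back edge: G → D.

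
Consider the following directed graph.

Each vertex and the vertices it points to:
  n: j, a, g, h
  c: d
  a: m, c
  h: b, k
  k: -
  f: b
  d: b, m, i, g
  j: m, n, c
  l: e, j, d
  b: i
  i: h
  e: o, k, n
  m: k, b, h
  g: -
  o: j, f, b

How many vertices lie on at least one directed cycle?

5

A vertex is on a directed cycle iff it belongs to a strongly connected component of size ≥ 2 (or has a self-loop).
The vertices on cycles are {b, h, i, j, n} — 5 in total.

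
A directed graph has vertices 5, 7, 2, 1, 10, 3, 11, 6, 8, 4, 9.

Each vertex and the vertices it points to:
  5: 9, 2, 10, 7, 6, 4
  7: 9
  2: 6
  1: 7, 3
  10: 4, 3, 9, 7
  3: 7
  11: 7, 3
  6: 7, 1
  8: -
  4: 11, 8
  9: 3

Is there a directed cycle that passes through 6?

No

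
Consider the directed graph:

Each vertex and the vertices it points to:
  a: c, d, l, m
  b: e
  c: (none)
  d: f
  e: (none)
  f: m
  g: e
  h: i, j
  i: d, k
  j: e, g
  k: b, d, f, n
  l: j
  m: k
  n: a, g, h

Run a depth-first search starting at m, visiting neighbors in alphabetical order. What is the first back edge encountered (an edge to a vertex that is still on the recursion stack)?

DFS from m (visiting neighbors in alphabetical order); mark gray on enter, black on exit:
m gray
  k gray
    b gray
      e gray
      e black
    b black
    d gray
      f gray
        f→m: m is gray → back edge
First back edge: f → m.

f->m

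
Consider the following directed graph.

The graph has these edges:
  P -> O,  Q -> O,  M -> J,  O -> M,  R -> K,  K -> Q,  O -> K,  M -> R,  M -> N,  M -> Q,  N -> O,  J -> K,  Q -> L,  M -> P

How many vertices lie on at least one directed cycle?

8

A vertex is on a directed cycle iff it belongs to a strongly connected component of size ≥ 2 (or has a self-loop).
The vertices on cycles are {J, K, M, N, O, P, Q, R} — 8 in total.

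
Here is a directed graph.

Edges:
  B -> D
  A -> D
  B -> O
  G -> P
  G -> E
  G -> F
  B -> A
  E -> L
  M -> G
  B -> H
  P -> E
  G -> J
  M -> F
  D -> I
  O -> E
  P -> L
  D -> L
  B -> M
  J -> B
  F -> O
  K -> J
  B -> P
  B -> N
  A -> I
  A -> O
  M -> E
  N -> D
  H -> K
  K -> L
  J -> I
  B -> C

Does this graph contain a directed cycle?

Yes

DFS with white/gray/black marking, starting from O:
O gray
  E gray
    L gray
    L black
  E black
O black
A gray
  D gray
    I gray
    I black
    D→L: L black — skip
  D black
  A→O: O black — skip
  A→I: I black — skip
A black
B gray
  C gray
  C black
  P gray
    P→L: L black — skip
    P→E: E black — skip
  P black
  H gray
    K gray
      K→L: L black — skip
      J gray
        J→B: B is gray → back edge
Back edge found, so a cycle exists: B → H → K → J → B.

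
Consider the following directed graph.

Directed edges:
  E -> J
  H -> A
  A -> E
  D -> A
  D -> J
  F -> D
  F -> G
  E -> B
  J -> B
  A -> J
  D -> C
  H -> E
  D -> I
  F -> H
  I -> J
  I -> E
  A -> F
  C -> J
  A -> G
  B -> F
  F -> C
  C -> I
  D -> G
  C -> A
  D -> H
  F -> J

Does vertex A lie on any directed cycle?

Yes

A is on a cycle iff A can reach itself via ≥1 edge.
A → F → D → A — yes.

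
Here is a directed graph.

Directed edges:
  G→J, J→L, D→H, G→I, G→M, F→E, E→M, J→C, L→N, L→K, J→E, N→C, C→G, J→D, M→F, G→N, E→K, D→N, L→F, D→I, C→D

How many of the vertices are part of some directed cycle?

9

A vertex is on a directed cycle iff it belongs to a strongly connected component of size ≥ 2 (or has a self-loop).
The vertices on cycles are {C, D, E, F, G, J, L, M, N} — 9 in total.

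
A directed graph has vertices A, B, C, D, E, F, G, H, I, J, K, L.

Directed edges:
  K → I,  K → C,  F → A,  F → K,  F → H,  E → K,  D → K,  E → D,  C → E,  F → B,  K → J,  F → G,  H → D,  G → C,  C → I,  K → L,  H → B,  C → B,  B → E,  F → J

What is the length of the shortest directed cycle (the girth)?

3

For each vertex v, BFS finds the shortest path from v back to v.
The shortest such closed walk is K → C → E → K, length 3.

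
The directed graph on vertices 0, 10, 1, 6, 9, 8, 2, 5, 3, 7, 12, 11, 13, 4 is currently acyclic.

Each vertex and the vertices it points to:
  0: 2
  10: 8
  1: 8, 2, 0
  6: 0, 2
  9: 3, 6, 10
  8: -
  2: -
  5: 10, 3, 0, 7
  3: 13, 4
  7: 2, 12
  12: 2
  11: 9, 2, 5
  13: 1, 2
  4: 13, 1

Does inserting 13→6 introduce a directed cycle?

Adding 13→6 creates a cycle iff 6 can already reach 13.
Explore from 6: no path reaches 13. The graph stays acyclic.

No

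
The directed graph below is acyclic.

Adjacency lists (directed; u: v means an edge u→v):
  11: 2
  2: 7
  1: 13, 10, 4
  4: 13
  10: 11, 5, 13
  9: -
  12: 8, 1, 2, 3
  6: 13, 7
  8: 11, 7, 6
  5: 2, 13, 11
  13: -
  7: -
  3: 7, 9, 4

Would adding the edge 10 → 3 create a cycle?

Adding 10→3 creates a cycle iff 3 can already reach 10.
Explore from 3: no path reaches 10. The graph stays acyclic.

No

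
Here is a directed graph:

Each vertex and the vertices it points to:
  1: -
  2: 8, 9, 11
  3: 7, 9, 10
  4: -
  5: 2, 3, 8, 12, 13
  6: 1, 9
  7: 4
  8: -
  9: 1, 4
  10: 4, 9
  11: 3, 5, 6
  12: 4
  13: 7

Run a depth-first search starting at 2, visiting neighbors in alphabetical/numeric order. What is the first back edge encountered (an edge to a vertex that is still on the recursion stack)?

DFS from 2 (visiting neighbors in alphabetical/numeric order); mark gray on enter, black on exit:
2 gray
  8 gray
  8 black
  9 gray
    1 gray
    1 black
    4 gray
    4 black
  9 black
  11 gray
    3 gray
      7 gray
        7→4: 4 black — skip
      7 black
      3→9: 9 black — skip
      10 gray
        10→4: 4 black — skip
        10→9: 9 black — skip
      10 black
    3 black
    5 gray
      5→2: 2 is gray → back edge
First back edge: 5 → 2.

5->2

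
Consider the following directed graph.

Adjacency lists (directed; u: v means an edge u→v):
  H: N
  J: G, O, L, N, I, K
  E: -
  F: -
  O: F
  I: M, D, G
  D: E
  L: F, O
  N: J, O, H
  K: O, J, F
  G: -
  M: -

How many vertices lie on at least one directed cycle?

4

A vertex is on a directed cycle iff it belongs to a strongly connected component of size ≥ 2 (or has a self-loop).
The vertices on cycles are {H, J, K, N} — 4 in total.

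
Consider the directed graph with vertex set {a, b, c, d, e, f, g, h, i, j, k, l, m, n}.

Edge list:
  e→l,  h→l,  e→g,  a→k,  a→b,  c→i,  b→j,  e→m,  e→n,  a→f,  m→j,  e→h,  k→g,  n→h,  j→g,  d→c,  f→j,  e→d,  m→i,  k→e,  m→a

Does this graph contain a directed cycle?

DFS with white/gray/black marking, starting from k:
k gray
  e gray
    d gray
      c gray
        i gray
        i black
      c black
    d black
    g gray
    g black
    l gray
    l black
    m gray
      a gray
        f gray
          j gray
            j→g: g black — skip
          j black
        f black
        a→k: k is gray → back edge
Back edge found, so a cycle exists: k → e → m → a → k.

Yes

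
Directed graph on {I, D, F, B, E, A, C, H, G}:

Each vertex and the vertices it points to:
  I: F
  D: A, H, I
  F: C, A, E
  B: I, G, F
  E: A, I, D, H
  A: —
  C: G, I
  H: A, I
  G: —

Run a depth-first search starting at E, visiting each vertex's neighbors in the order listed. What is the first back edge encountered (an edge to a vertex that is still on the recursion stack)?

C->I

DFS from E (visiting each vertex's neighbors in the order listed); mark gray on enter, black on exit:
E gray
  A gray
  A black
  I gray
    F gray
      C gray
        G gray
        G black
        C→I: I is gray → back edge
First back edge: C → I.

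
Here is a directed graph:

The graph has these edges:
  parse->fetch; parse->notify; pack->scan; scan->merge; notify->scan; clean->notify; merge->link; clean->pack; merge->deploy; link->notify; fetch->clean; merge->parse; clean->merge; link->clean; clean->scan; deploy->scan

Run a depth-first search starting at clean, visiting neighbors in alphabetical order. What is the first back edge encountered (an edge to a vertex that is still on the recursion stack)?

scan→merge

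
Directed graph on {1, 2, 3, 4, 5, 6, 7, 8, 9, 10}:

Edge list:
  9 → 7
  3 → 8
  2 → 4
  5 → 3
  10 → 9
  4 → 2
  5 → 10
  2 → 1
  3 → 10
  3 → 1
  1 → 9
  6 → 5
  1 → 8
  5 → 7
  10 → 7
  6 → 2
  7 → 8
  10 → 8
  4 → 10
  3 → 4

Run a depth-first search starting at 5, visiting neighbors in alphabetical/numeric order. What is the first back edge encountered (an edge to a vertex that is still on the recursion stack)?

2->4

DFS from 5 (visiting neighbors in alphabetical/numeric order); mark gray on enter, black on exit:
5 gray
  3 gray
    1 gray
      8 gray
      8 black
      9 gray
        7 gray
          7→8: 8 black — skip
        7 black
      9 black
    1 black
    4 gray
      2 gray
        2→1: 1 black — skip
        2→4: 4 is gray → back edge
First back edge: 2 → 4.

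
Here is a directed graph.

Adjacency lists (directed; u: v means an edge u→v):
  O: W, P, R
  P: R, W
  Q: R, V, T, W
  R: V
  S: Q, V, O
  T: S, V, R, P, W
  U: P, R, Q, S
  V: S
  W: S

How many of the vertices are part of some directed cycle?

8

A vertex is on a directed cycle iff it belongs to a strongly connected component of size ≥ 2 (or has a self-loop).
The vertices on cycles are {O, P, Q, R, S, T, V, W} — 8 in total.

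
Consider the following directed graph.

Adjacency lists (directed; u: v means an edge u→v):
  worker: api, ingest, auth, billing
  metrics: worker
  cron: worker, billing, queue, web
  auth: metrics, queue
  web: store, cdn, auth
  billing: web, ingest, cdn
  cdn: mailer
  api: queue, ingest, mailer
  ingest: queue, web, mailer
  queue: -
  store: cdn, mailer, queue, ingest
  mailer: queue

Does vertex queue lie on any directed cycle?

No

queue lies on a cycle iff there is a path from queue back to itself.
Exploring from queue, it never reaches itself; equivalently, its strongly connected component is a singleton.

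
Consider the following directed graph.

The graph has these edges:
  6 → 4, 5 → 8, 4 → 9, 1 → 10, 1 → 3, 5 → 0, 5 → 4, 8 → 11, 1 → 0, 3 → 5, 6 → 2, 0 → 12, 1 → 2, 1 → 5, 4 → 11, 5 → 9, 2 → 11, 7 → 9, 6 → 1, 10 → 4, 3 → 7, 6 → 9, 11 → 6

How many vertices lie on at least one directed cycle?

A vertex is on a directed cycle iff it belongs to a strongly connected component of size ≥ 2 (or has a self-loop).
The vertices on cycles are {1, 2, 3, 4, 5, 6, 8, 10, 11} — 9 in total.

9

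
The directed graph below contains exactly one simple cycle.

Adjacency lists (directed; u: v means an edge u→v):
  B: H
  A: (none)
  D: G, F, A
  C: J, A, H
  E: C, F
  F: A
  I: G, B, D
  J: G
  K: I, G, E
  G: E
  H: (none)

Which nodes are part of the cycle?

DFS with gray/black marking from E:
E gray
  C gray
    J gray
      G gray
        G→E: E is gray → back edge
Back edge closes the cycle E → C → J → G → E; its vertices are {C, E, G, J}.

C, E, G, J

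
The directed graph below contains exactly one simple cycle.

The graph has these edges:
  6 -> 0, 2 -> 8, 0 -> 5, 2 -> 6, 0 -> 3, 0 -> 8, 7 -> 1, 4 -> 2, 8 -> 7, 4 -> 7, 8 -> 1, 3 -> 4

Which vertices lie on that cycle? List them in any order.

DFS with gray/black marking from 2:
2 gray
  8 gray
    7 gray
      1 gray
      1 black
    7 black
    8→1: 1 black — skip
  8 black
  6 gray
    0 gray
      0→8: 8 black — skip
      3 gray
        4 gray
          4→7: 7 black — skip
          4→2: 2 is gray → back edge
Back edge closes the cycle 2 → 6 → 0 → 3 → 4 → 2; its vertices are {0, 2, 3, 4, 6}.

0, 2, 3, 4, 6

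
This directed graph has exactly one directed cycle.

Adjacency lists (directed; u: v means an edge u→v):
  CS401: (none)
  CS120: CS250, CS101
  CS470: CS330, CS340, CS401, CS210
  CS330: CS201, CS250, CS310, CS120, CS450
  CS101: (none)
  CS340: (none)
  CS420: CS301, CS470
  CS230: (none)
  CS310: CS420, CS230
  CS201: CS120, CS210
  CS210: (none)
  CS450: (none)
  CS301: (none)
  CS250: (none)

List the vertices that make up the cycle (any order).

CS310, CS330, CS420, CS470

DFS with gray/black marking from CS330:
CS330 gray
  CS201 gray
    CS120 gray
      CS250 gray
      CS250 black
      CS101 gray
      CS101 black
    CS120 black
    CS210 gray
    CS210 black
  CS201 black
  CS330→CS250: CS250 black — skip
  CS310 gray
    CS420 gray
      CS301 gray
      CS301 black
      CS470 gray
        CS470→CS330: CS330 is gray → back edge
Back edge closes the cycle CS330 → CS310 → CS420 → CS470 → CS330; its vertices are {CS310, CS330, CS420, CS470}.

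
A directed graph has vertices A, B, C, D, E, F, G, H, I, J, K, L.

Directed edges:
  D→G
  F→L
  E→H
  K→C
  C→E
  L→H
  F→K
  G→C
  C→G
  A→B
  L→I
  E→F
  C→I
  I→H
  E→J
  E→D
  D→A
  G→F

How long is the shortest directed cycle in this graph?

2

For each vertex v, BFS finds the shortest path from v back to v.
The shortest such closed walk is G → C → G, length 2.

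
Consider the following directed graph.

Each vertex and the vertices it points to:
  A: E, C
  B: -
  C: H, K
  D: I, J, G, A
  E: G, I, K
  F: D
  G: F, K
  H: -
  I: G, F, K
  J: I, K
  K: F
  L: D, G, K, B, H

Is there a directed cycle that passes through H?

H lies on a cycle iff there is a path from H back to itself.
Exploring from H, it never reaches itself; equivalently, its strongly connected component is a singleton.

No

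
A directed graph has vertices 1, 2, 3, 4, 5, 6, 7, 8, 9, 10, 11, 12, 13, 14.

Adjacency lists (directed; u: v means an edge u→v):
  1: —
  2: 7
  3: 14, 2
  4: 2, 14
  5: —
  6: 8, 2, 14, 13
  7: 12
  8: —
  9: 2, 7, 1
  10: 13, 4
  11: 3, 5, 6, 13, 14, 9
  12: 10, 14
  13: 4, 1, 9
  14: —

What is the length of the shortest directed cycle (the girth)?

5

For each vertex v, BFS finds the shortest path from v back to v.
The shortest such closed walk is 9 → 7 → 12 → 10 → 13 → 9, length 5.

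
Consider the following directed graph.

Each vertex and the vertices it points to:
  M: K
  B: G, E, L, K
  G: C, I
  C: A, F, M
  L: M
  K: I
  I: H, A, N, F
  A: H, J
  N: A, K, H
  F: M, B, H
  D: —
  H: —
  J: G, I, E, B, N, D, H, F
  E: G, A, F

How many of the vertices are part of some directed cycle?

12

A vertex is on a directed cycle iff it belongs to a strongly connected component of size ≥ 2 (or has a self-loop).
The vertices on cycles are {A, B, C, E, F, G, I, J, K, L, M, N} — 12 in total.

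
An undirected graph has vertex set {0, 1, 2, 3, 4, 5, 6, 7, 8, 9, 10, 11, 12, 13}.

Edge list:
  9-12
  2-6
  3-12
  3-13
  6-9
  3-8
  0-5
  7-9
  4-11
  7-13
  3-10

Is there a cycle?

Yes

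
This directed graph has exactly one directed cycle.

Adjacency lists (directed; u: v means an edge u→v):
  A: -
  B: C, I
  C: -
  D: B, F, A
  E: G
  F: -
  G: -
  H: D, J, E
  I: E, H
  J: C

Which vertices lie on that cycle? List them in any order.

B, D, H, I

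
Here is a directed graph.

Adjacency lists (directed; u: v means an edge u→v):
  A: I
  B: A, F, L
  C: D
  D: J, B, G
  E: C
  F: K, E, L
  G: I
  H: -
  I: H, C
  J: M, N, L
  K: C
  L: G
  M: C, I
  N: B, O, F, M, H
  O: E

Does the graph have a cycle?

DFS with white/gray/black marking, starting from M:
M gray
  C gray
    D gray
      J gray
        J→M: M is gray → back edge
Back edge found, so a cycle exists: M → C → D → J → M.

Yes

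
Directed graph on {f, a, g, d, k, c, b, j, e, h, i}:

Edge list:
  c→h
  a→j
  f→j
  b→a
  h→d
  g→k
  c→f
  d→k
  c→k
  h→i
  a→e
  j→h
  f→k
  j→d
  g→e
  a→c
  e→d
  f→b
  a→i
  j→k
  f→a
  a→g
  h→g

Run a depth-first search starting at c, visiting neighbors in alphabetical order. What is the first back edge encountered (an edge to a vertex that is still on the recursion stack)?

a→c

DFS from c (visiting neighbors in alphabetical order); mark gray on enter, black on exit:
c gray
  f gray
    a gray
      a→c: c is gray → back edge
First back edge: a → c.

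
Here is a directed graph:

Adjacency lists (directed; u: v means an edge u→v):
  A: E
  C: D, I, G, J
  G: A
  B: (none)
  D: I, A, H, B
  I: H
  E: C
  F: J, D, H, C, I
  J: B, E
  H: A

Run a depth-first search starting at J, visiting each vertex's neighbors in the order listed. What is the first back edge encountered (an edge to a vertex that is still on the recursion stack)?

DFS from J (visiting each vertex's neighbors in the order listed); mark gray on enter, black on exit:
J gray
  B gray
  B black
  E gray
    C gray
      D gray
        I gray
          H gray
            A gray
              A→E: E is gray → back edge
First back edge: A → E.

A→E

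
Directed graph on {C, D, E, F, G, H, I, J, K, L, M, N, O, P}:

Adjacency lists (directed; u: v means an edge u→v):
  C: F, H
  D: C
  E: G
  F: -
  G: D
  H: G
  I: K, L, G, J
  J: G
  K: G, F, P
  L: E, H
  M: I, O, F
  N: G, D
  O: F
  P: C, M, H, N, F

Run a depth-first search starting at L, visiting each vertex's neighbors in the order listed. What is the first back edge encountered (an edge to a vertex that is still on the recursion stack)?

H->G

DFS from L (visiting each vertex's neighbors in the order listed); mark gray on enter, black on exit:
L gray
  E gray
    G gray
      D gray
        C gray
          F gray
          F black
          H gray
            H→G: G is gray → back edge
First back edge: H → G.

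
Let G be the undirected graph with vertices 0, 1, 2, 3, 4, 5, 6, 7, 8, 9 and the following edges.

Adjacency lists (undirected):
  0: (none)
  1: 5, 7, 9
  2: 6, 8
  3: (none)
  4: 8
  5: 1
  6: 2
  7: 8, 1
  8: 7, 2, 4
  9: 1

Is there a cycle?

No

DFS, tracking each vertex's parent; an edge to a visited non-parent vertex closes a cycle.
Start from 0:
visit 0 (parent –)
visit 1 (parent –)
  visit 5 (parent 1)
    5–1: parent, skip
  visit 7 (parent 1)
    visit 8 (parent 7)
      8–7: parent, skip
      visit 2 (parent 8)
        visit 6 (parent 2)
          6–2: parent, skip
        2–8: parent, skip
      visit 4 (parent 8)
        4–8: parent, skip
    7–1: parent, skip
  visit 9 (parent 1)
    9–1: parent, skip
visit 3 (parent –)
No non-parent visited neighbor found — the graph is a forest.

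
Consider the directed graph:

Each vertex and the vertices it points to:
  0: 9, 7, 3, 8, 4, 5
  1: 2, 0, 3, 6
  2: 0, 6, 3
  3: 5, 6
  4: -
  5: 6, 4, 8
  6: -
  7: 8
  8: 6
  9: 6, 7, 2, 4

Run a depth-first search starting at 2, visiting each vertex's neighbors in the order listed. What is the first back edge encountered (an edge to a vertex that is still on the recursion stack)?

9→2

DFS from 2 (visiting each vertex's neighbors in the order listed); mark gray on enter, black on exit:
2 gray
  0 gray
    9 gray
      6 gray
      6 black
      7 gray
        8 gray
          8→6: 6 black — skip
        8 black
      7 black
      9→2: 2 is gray → back edge
First back edge: 9 → 2.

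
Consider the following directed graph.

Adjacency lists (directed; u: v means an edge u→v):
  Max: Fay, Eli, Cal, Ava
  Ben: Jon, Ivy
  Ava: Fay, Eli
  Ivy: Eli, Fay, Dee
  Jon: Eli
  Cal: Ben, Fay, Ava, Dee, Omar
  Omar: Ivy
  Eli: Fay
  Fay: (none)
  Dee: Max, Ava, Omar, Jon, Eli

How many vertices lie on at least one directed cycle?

6

A vertex is on a directed cycle iff it belongs to a strongly connected component of size ≥ 2 (or has a self-loop).
The vertices on cycles are {Ben, Cal, Dee, Ivy, Max, Omar} — 6 in total.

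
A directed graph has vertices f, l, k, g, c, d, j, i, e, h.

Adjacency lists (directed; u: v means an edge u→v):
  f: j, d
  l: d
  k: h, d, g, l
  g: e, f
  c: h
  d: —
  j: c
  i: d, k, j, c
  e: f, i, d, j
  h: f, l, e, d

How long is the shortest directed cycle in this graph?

4

For each vertex v, BFS finds the shortest path from v back to v.
The shortest such closed walk is k → h → e → i → k, length 4.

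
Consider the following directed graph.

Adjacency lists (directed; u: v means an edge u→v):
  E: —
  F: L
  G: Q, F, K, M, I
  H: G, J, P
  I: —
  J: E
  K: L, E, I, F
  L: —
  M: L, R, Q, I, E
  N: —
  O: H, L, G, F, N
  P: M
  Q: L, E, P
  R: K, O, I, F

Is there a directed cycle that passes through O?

O is on a cycle iff O can reach itself via ≥1 edge.
O → G → M → R → O — yes.

Yes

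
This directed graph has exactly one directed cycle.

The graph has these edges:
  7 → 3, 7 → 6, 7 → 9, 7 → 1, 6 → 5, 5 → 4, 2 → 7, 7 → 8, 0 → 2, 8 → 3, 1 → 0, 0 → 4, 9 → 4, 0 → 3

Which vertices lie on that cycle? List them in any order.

0, 1, 2, 7

DFS with gray/black marking from 7:
7 gray
  9 gray
    4 gray
    4 black
  9 black
  6 gray
    5 gray
      5→4: 4 black — skip
    5 black
  6 black
  1 gray
    0 gray
      2 gray
        2→7: 7 is gray → back edge
Back edge closes the cycle 7 → 1 → 0 → 2 → 7; its vertices are {0, 1, 2, 7}.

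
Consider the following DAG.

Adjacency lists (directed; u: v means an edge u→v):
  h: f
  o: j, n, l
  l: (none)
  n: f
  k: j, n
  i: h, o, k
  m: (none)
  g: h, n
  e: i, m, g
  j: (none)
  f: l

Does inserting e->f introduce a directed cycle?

Adding e→f creates a cycle iff f can already reach e.
Explore from f: no path reaches e. The graph stays acyclic.

No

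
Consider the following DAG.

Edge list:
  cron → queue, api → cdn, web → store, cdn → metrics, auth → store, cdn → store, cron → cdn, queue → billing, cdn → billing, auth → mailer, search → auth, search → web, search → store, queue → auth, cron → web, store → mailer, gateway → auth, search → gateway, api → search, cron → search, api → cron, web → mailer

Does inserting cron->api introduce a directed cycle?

Adding cron→api creates a cycle iff api can already reach cron.
Path from api: api → cron.
So api → … → cron → api is a cycle.

Yes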